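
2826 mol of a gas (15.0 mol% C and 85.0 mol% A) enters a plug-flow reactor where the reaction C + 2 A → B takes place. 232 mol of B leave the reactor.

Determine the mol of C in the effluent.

For B: n = n₀ + 1ξ → 232 = 0 + 1ξ, giving ξ = 232 mol.
Outlet amounts (n = n₀ + ν ξ):
  C: 423.9 − 1(232) = 191.9
  A: 2402 − 2(232) = 1938
  B: 0 + 1(232) = 232

192 mol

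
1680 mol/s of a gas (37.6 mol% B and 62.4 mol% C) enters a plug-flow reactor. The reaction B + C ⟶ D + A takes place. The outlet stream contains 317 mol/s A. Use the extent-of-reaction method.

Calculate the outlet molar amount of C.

731 mol/s

For A: n = n₀ + 1ξ → 317 = 0 + 1ξ, giving ξ = 317 mol/s.
Outlet amounts (n = n₀ + ν ξ):
  B: 631.7 − 1(317) = 314.7
  C: 1048 − 1(317) = 731.3
  D: 0 + 1(317) = 317
  A: 0 + 1(317) = 317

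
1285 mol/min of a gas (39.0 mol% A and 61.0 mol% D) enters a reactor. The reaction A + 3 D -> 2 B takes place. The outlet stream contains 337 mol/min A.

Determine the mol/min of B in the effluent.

328 mol/min

For A: n = n₀ − 1ξ → 337 = 501.1 − 1ξ, giving ξ = 164.1 mol/min.
Outlet amounts (n = n₀ + ν ξ):
  A: 501.1 − 1(164.1) = 337
  D: 783.9 − 3(164.1) = 291.4
  B: 0 + 2(164.1) = 328.3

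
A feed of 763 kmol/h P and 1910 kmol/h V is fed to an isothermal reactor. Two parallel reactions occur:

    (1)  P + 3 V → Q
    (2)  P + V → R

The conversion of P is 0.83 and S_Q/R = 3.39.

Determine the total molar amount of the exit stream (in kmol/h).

Conversion of P: P consumed = 0.83 × 763 = 633.3 kmol/h = 1ξ₁ + 1ξ₂.
Selectivity: 1ξ₁ / (1ξ₂) = 3.39 → ξ₁ = 3.39 ξ₂.
Substitute: (1·3.39 + 1) ξ₂ = 633.3 → ξ₂ = 144.3 kmol/h, ξ₁ = 489 kmol/h.
Outlet amounts (n = n₀ + Σ ν·ξ):
  P: 763 − 1(489) − 1(144.3) = 129.7
  V: 1910 − 3(489) − 1(144.3) = 298.6
  Q: 0 + 1(489) = 489
  R: 0 + 1(144.3) = 144.3
Total out = 129.7 + 298.6 + 489 + 144.3 = 1062 kmol/h.

1060 kmol/h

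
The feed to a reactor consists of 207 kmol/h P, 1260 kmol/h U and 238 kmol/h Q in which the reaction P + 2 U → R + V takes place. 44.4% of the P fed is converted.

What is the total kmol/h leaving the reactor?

P reacted = 0.444 × 207 = 91.91 kmol/h; ν_P = −1, so ξ = 91.91/1 = 91.91 kmol/h.
Outlet amounts (n = n₀ + ν ξ):
  P: 207 − 1(91.91) = 115.1
  U: 1260 − 2(91.91) = 1076
  R: 0 + 1(91.91) = 91.91
  V: 0 + 1(91.91) = 91.91
  Q: 238 (inert)
Total out = 115.1 + 1076 + 91.91 + 91.91 + 238 = 1613 kmol/h.

1610 kmol/h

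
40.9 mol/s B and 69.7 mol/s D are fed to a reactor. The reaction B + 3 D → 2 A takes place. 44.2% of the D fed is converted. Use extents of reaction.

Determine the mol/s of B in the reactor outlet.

D reacted = 0.442 × 69.7 = 30.81 mol/s; ν_D = −3, so ξ = 30.81/3 = 10.27 mol/s.
Outlet amounts (n = n₀ + ν ξ):
  B: 40.9 − 1(10.27) = 30.63
  D: 69.7 − 3(10.27) = 38.89
  A: 0 + 2(10.27) = 20.54

30.6 mol/s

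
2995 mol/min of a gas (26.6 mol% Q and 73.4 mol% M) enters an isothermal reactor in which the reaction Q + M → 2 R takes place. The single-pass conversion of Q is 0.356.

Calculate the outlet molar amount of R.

Q reacted = 0.356 × 796.7 = 283.6 mol/min; ν_Q = −1, so ξ = 283.6/1 = 283.6 mol/min.
Outlet amounts (n = n₀ + ν ξ):
  Q: 796.7 − 1(283.6) = 513.1
  M: 2198 − 1(283.6) = 1915
  R: 0 + 2(283.6) = 567.2

567 mol/min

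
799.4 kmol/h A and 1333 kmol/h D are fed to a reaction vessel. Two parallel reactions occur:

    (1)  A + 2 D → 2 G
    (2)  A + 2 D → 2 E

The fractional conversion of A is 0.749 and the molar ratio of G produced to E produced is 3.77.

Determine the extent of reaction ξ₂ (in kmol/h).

Conversion of A: A consumed = 0.749 × 799.4 = 598.8 kmol/h = 1ξ₁ + 1ξ₂.
Selectivity: 2ξ₁ / (2ξ₂) = 3.77 → ξ₁ = 3.77 ξ₂.
Substitute: (1·3.77 + 1) ξ₂ = 598.8 → ξ₂ = 125.5 kmol/h, ξ₁ = 473.2 kmol/h.
Outlet amounts (n = n₀ + Σ ν·ξ):
  A: 799.4 − 1(473.2) − 1(125.5) = 200.6
  D: 1333 − 2(473.2) − 2(125.5) = 135.5
  G: 0 + 2(473.2) = 946.5
  E: 0 + 2(125.5) = 251

ξ₂ = 126 kmol/h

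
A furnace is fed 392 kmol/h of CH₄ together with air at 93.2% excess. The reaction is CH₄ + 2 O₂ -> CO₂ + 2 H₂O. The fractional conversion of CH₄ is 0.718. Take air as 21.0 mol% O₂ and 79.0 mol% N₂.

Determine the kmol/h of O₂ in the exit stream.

Stoichiometric O₂ = 2 × 392 = 784 kmol/h; O₂ fed = 784 × 1.932 = 1515 kmol/h.
N₂ fed = 1515 × 79/21 = 5698 kmol/h.
Fuel reacted = 0.718 × 392 → ξ = 281.5 kmol/h.
Outlet (n = n₀ + ν ξ):
  CH₄: 392 − 1(281.5) = 110.5
  O₂: 1515 − 2(281.5) = 951.8
  N₂: 5698 (inert)
  CO₂: 0 + 1(281.5) = 281.5
  H₂O: 0 + 2(281.5) = 562.9

952 kmol/h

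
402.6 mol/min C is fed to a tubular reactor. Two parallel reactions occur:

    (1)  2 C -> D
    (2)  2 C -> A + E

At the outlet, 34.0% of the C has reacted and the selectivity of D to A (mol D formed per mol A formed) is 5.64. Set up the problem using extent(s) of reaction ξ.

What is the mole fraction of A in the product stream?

Conversion of C: C consumed = 0.34 × 402.6 = 136.9 mol/min = 2ξ₁ + 2ξ₂.
Selectivity: 1ξ₁ / (1ξ₂) = 5.64 → ξ₁ = 5.64 ξ₂.
Substitute: (2·5.64 + 2) ξ₂ = 136.9 → ξ₂ = 10.31 mol/min, ξ₁ = 58.13 mol/min.
Outlet amounts (n = n₀ + Σ ν·ξ):
  C: 402.6 − 2(58.13) − 2(10.31) = 265.7
  D: 0 + 1(58.13) = 58.13
  A: 0 + 1(10.31) = 10.31
  E: 0 + 1(10.31) = 10.31
Total out = 344.5 mol/min; y_A = 10.31 / 344.5 = 0.02992.

0.0299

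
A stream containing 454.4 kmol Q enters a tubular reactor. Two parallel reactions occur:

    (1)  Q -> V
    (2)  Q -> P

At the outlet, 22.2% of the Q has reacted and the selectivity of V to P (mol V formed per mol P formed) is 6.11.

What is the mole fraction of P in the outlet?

Conversion of Q: Q consumed = 0.222 × 454.4 = 100.9 kmol = 1ξ₁ + 1ξ₂.
Selectivity: 1ξ₁ / (1ξ₂) = 6.11 → ξ₁ = 6.11 ξ₂.
Substitute: (1·6.11 + 1) ξ₂ = 100.9 → ξ₂ = 14.19 kmol, ξ₁ = 86.69 kmol.
Outlet amounts (n = n₀ + Σ ν·ξ):
  Q: 454.4 − 1(86.69) − 1(14.19) = 353.5
  V: 0 + 1(86.69) = 86.69
  P: 0 + 1(14.19) = 14.19
Total out = 454.4 kmol; y_P = 14.19 / 454.4 = 0.03122.

0.0312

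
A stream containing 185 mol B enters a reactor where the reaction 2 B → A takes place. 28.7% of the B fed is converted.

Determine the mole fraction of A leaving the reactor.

0.168

B reacted = 0.287 × 185 = 53.09 mol; ν_B = −2, so ξ = 53.09/2 = 26.55 mol.
Outlet amounts (n = n₀ + ν ξ):
  B: 185 − 2(26.55) = 131.9
  A: 0 + 1(26.55) = 26.55
Total out = 158.5 mol; y_A = 26.55 / 158.5 = 0.1675.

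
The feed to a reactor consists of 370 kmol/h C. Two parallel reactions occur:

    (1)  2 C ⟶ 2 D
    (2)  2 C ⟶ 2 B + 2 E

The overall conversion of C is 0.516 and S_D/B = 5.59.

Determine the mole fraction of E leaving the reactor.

Conversion of C: C consumed = 0.516 × 370 = 190.9 kmol/h = 2ξ₁ + 2ξ₂.
Selectivity: 2ξ₁ / (2ξ₂) = 5.59 → ξ₁ = 5.59 ξ₂.
Substitute: (2·5.59 + 2) ξ₂ = 190.9 → ξ₂ = 14.49 kmol/h, ξ₁ = 80.97 kmol/h.
Outlet amounts (n = n₀ + Σ ν·ξ):
  C: 370 − 2(80.97) − 2(14.49) = 179.1
  D: 0 + 2(80.97) = 161.9
  B: 0 + 2(14.49) = 28.97
  E: 0 + 2(14.49) = 28.97
Total out = 399 kmol/h; y_E = 28.97 / 399 = 0.07261.

0.0726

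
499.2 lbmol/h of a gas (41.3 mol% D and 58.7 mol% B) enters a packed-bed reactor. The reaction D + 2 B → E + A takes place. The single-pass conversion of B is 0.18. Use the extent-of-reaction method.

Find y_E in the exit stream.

0.0558

B reacted = 0.18 × 293 = 52.75 lbmol/h; ν_B = −2, so ξ = 52.75/2 = 26.37 lbmol/h.
Outlet amounts (n = n₀ + ν ξ):
  D: 206.2 − 1(26.37) = 179.8
  B: 293 − 2(26.37) = 240.3
  E: 0 + 1(26.37) = 26.37
  A: 0 + 1(26.37) = 26.37
Total out = 472.8 lbmol/h; y_E = 26.37 / 472.8 = 0.05578.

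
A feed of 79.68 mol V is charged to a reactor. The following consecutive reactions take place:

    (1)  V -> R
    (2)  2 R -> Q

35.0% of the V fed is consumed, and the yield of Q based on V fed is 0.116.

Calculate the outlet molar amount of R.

9.4 mol

Conversion of V: V consumed = 1ξ₁ = 0.35 × 79.68 → ξ₁ = 27.89 mol.
Yield of Q: 1ξ₂ / 79.68 = 0.116 → ξ₂ = 9.243 mol.
Outlet amounts (n = n₀ + Σ ν·ξ):
  V: 79.68 − 1(27.89) = 51.79
  R: 0 + 1(27.89) − 2(9.243) = 9.402
  Q: 0 + 1(9.243) = 9.243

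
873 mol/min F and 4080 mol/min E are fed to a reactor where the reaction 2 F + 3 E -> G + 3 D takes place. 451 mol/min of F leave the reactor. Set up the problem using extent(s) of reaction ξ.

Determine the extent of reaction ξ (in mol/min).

For F: n = n₀ − 2ξ → 451 = 873 − 2ξ, giving ξ = 211 mol/min.
Outlet amounts (n = n₀ + ν ξ):
  F: 873 − 2(211) = 451
  E: 4080 − 3(211) = 3447
  G: 0 + 1(211) = 211
  D: 0 + 3(211) = 633

ξ = 211 mol/min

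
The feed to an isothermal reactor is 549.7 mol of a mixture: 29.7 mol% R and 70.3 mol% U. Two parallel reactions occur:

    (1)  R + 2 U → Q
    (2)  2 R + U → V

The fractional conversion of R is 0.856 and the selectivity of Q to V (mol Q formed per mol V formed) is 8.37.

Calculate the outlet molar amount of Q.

Conversion of R: R consumed = 0.856 × 163.3 = 139.8 mol = 1ξ₁ + 2ξ₂.
Selectivity: 1ξ₁ / (1ξ₂) = 8.37 → ξ₁ = 8.37 ξ₂.
Substitute: (1·8.37 + 2) ξ₂ = 139.8 → ξ₂ = 13.48 mol, ξ₁ = 112.8 mol.
Outlet amounts (n = n₀ + Σ ν·ξ):
  R: 163.3 − 1(112.8) − 2(13.48) = 23.51
  U: 386.4 − 2(112.8) − 1(13.48) = 147.4
  Q: 0 + 1(112.8) = 112.8
  V: 0 + 1(13.48) = 13.48

113 mol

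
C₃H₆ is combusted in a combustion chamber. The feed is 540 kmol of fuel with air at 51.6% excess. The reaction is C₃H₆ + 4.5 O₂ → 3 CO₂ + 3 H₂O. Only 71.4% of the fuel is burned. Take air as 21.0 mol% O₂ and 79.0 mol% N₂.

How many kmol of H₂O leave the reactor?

1160 kmol

Stoichiometric O₂ = 4.5 × 540 = 2430 kmol; O₂ fed = 2430 × 1.516 = 3684 kmol.
N₂ fed = 3684 × 79/21 = 13860 kmol.
Fuel reacted = 0.714 × 540 → ξ = 385.6 kmol.
Outlet (n = n₀ + ν ξ):
  C₃H₆: 540 − 1(385.6) = 154.4
  O₂: 3684 − 4.5(385.6) = 1949
  N₂: 13860 (inert)
  CO₂: 0 + 3(385.6) = 1157
  H₂O: 0 + 3(385.6) = 1157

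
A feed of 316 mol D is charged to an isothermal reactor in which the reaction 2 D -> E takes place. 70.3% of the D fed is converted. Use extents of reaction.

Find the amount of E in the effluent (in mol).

D reacted = 0.703 × 316 = 222.1 mol; ν_D = −2, so ξ = 222.1/2 = 111.1 mol.
Outlet amounts (n = n₀ + ν ξ):
  D: 316 − 2(111.1) = 93.85
  E: 0 + 1(111.1) = 111.1

111 mol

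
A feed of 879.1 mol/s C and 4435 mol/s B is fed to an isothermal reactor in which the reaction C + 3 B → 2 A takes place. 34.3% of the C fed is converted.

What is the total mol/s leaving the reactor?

C reacted = 0.343 × 879.1 = 301.5 mol/s; ν_C = −1, so ξ = 301.5/1 = 301.5 mol/s.
Outlet amounts (n = n₀ + ν ξ):
  C: 879.1 − 1(301.5) = 577.6
  B: 4435 − 3(301.5) = 3530
  A: 0 + 2(301.5) = 603.1
Total out = 577.6 + 3530 + 603.1 = 4711 mol/s.

4710 mol/s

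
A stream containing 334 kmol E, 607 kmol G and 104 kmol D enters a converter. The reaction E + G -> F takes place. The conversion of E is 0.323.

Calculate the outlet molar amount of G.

499 kmol

E reacted = 0.323 × 334 = 107.9 kmol; ν_E = −1, so ξ = 107.9/1 = 107.9 kmol.
Outlet amounts (n = n₀ + ν ξ):
  E: 334 − 1(107.9) = 226.1
  G: 607 − 1(107.9) = 499.1
  F: 0 + 1(107.9) = 107.9
  D: 104 (inert)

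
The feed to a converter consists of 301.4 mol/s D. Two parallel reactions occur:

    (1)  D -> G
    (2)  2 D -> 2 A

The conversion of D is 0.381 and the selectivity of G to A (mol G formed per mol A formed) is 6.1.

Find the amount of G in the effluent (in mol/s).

Conversion of D: D consumed = 0.381 × 301.4 = 114.8 mol/s = 1ξ₁ + 2ξ₂.
Selectivity: 1ξ₁ / (2ξ₂) = 6.1 → ξ₁ = 12.2 ξ₂.
Substitute: (1·12.2 + 2) ξ₂ = 114.8 → ξ₂ = 8.087 mol/s, ξ₁ = 98.66 mol/s.
Outlet amounts (n = n₀ + Σ ν·ξ):
  D: 301.4 − 1(98.66) − 2(8.087) = 186.6
  G: 0 + 1(98.66) = 98.66
  A: 0 + 2(8.087) = 16.17

98.7 mol/s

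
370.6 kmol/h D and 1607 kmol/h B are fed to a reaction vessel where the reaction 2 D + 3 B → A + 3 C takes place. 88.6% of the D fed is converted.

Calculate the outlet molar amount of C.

D reacted = 0.886 × 370.6 = 328.4 kmol/h; ν_D = −2, so ξ = 328.4/2 = 164.2 kmol/h.
Outlet amounts (n = n₀ + ν ξ):
  D: 370.6 − 2(164.2) = 42.25
  B: 1607 − 3(164.2) = 1114
  A: 0 + 1(164.2) = 164.2
  C: 0 + 3(164.2) = 492.5

493 kmol/h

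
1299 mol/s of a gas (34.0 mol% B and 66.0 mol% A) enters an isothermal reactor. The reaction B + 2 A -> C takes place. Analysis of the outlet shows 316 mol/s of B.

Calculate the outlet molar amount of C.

126 mol/s

For B: n = n₀ − 1ξ → 316 = 441.7 − 1ξ, giving ξ = 125.7 mol/s.
Outlet amounts (n = n₀ + ν ξ):
  B: 441.7 − 1(125.7) = 316
  A: 857.3 − 2(125.7) = 606
  C: 0 + 1(125.7) = 125.7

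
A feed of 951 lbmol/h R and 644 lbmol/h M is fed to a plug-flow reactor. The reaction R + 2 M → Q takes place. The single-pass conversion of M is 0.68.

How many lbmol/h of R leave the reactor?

M reacted = 0.68 × 644 = 437.9 lbmol/h; ν_M = −2, so ξ = 437.9/2 = 219 lbmol/h.
Outlet amounts (n = n₀ + ν ξ):
  R: 951 − 1(219) = 732
  M: 644 − 2(219) = 206.1
  Q: 0 + 1(219) = 219

732 lbmol/h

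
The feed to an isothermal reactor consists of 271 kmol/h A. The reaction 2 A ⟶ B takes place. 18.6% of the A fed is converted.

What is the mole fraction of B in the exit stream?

0.103

A reacted = 0.186 × 271 = 50.41 kmol/h; ν_A = −2, so ξ = 50.41/2 = 25.2 kmol/h.
Outlet amounts (n = n₀ + ν ξ):
  A: 271 − 2(25.2) = 220.6
  B: 0 + 1(25.2) = 25.2
Total out = 245.8 kmol/h; y_B = 25.2 / 245.8 = 0.1025.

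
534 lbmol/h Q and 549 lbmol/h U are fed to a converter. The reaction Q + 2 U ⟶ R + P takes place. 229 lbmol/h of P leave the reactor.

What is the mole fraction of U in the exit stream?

0.107

For P: n = n₀ + 1ξ → 229 = 0 + 1ξ, giving ξ = 229 lbmol/h.
Outlet amounts (n = n₀ + ν ξ):
  Q: 534 − 1(229) = 305
  U: 549 − 2(229) = 91
  R: 0 + 1(229) = 229
  P: 0 + 1(229) = 229
Total out = 854 lbmol/h; y_U = 91 / 854 = 0.1066.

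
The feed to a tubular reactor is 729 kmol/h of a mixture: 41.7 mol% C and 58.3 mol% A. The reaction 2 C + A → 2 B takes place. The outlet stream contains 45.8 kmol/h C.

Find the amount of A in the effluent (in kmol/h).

296 kmol/h

For C: n = n₀ − 2ξ → 45.8 = 304 − 2ξ, giving ξ = 129.1 kmol/h.
Outlet amounts (n = n₀ + ν ξ):
  C: 304 − 2(129.1) = 45.8
  A: 425 − 1(129.1) = 295.9
  B: 0 + 2(129.1) = 258.2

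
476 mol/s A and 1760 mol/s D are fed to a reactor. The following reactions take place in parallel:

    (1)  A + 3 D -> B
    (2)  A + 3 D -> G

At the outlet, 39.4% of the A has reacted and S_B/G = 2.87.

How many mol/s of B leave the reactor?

139 mol/s

Conversion of A: A consumed = 0.394 × 476 = 187.5 mol/s = 1ξ₁ + 1ξ₂.
Selectivity: 1ξ₁ / (1ξ₂) = 2.87 → ξ₁ = 2.87 ξ₂.
Substitute: (1·2.87 + 1) ξ₂ = 187.5 → ξ₂ = 48.46 mol/s, ξ₁ = 139.1 mol/s.
Outlet amounts (n = n₀ + Σ ν·ξ):
  A: 476 − 1(139.1) − 1(48.46) = 288.5
  D: 1760 − 3(139.1) − 3(48.46) = 1197
  B: 0 + 1(139.1) = 139.1
  G: 0 + 1(48.46) = 48.46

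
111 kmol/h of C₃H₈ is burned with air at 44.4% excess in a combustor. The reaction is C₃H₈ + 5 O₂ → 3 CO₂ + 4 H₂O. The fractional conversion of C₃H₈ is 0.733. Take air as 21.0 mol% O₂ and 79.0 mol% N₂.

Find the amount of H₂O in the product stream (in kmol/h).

325 kmol/h

Stoichiometric O₂ = 5 × 111 = 555 kmol/h; O₂ fed = 555 × 1.444 = 801.4 kmol/h.
N₂ fed = 801.4 × 79/21 = 3015 kmol/h.
Fuel reacted = 0.733 × 111 → ξ = 81.36 kmol/h.
Outlet (n = n₀ + ν ξ):
  C₃H₈: 111 − 1(81.36) = 29.64
  O₂: 801.4 − 5(81.36) = 394.6
  N₂: 3015 (inert)
  CO₂: 0 + 3(81.36) = 244.1
  H₂O: 0 + 4(81.36) = 325.5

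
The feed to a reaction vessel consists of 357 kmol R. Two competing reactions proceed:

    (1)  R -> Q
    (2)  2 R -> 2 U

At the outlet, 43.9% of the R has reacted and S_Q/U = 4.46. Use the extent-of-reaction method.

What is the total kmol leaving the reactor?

357 kmol

Conversion of R: R consumed = 0.439 × 357 = 156.7 kmol = 1ξ₁ + 2ξ₂.
Selectivity: 1ξ₁ / (2ξ₂) = 4.46 → ξ₁ = 8.92 ξ₂.
Substitute: (1·8.92 + 2) ξ₂ = 156.7 → ξ₂ = 14.35 kmol, ξ₁ = 128 kmol.
Outlet amounts (n = n₀ + Σ ν·ξ):
  R: 357 − 1(128) − 2(14.35) = 200.3
  Q: 0 + 1(128) = 128
  U: 0 + 2(14.35) = 28.7
Total out = 200.3 + 128 + 28.7 = 357 kmol.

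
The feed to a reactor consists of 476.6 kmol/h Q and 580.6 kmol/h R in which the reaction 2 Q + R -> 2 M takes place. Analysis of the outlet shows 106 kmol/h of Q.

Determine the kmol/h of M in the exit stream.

For Q: n = n₀ − 2ξ → 106 = 476.6 − 2ξ, giving ξ = 185.3 kmol/h.
Outlet amounts (n = n₀ + ν ξ):
  Q: 476.6 − 2(185.3) = 106
  R: 580.6 − 1(185.3) = 395.3
  M: 0 + 2(185.3) = 370.6

371 kmol/h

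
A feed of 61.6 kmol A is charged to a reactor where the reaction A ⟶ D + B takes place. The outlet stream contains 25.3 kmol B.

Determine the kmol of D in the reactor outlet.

For B: n = n₀ + 1ξ → 25.3 = 0 + 1ξ, giving ξ = 25.3 kmol.
Outlet amounts (n = n₀ + ν ξ):
  A: 61.6 − 1(25.3) = 36.3
  D: 0 + 1(25.3) = 25.3
  B: 0 + 1(25.3) = 25.3

25.3 kmol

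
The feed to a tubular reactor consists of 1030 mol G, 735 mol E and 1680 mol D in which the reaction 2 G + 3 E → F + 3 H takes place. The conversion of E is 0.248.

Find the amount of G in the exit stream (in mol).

908 mol

E reacted = 0.248 × 735 = 182.3 mol; ν_E = −3, so ξ = 182.3/3 = 60.76 mol.
Outlet amounts (n = n₀ + ν ξ):
  G: 1030 − 2(60.76) = 908.5
  E: 735 − 3(60.76) = 552.7
  F: 0 + 1(60.76) = 60.76
  H: 0 + 3(60.76) = 182.3
  D: 1680 (inert)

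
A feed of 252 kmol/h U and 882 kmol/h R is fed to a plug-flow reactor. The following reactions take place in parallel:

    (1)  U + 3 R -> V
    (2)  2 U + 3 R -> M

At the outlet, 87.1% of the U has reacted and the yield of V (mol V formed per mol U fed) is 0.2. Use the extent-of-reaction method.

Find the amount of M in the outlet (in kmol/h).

84.5 kmol/h

Yield of V: 1ξ₁ / 252 = 0.2 → ξ₁ = 50.4 kmol/h.
Conversion of U: 1ξ₁ + 2ξ₂ = 0.871 × 252 = 219.5 → ξ₂ = 84.55 kmol/h.
Outlet amounts (n = n₀ + Σ ν·ξ):
  U: 252 − 1(50.4) − 2(84.55) = 32.51
  R: 882 − 3(50.4) − 3(84.55) = 477.2
  V: 0 + 1(50.4) = 50.4
  M: 0 + 1(84.55) = 84.55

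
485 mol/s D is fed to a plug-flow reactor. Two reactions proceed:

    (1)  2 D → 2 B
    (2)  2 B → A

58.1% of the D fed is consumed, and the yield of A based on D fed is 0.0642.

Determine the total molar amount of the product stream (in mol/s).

454 mol/s

Conversion of D: D consumed = 2ξ₁ = 0.581 × 485 → ξ₁ = 140.9 mol/s.
Yield of A: 1ξ₂ / 485 = 0.0642 → ξ₂ = 31.14 mol/s.
Outlet amounts (n = n₀ + Σ ν·ξ):
  D: 485 − 2(140.9) = 203.2
  B: 0 + 2(140.9) − 2(31.14) = 219.5
  A: 0 + 1(31.14) = 31.14
Total out = 203.2 + 219.5 + 31.14 = 453.9 mol/s.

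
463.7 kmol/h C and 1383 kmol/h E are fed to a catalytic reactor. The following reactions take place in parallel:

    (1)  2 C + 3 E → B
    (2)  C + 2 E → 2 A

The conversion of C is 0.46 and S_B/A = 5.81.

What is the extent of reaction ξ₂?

ξ₂ = 8.8 kmol/h

Conversion of C: C consumed = 0.46 × 463.7 = 213.3 kmol/h = 2ξ₁ + 1ξ₂.
Selectivity: 1ξ₁ / (2ξ₂) = 5.81 → ξ₁ = 11.62 ξ₂.
Substitute: (2·11.62 + 1) ξ₂ = 213.3 → ξ₂ = 8.8 kmol/h, ξ₁ = 102.3 kmol/h.
Outlet amounts (n = n₀ + Σ ν·ξ):
  C: 463.7 − 2(102.3) − 1(8.8) = 250.4
  E: 1383 − 3(102.3) − 2(8.8) = 1059
  B: 0 + 1(102.3) = 102.3
  A: 0 + 2(8.8) = 17.6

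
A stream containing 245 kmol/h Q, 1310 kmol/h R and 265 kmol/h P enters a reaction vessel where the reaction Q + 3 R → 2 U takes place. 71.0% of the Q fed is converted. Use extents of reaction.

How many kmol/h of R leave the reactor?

788 kmol/h

Q reacted = 0.71 × 245 = 173.9 kmol/h; ν_Q = −1, so ξ = 173.9/1 = 173.9 kmol/h.
Outlet amounts (n = n₀ + ν ξ):
  Q: 245 − 1(173.9) = 71.05
  R: 1310 − 3(173.9) = 788.2
  U: 0 + 2(173.9) = 347.9
  P: 265 (inert)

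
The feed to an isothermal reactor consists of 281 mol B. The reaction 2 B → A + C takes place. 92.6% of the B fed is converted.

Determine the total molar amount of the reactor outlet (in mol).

B reacted = 0.926 × 281 = 260.2 mol; ν_B = −2, so ξ = 260.2/2 = 130.1 mol.
Outlet amounts (n = n₀ + ν ξ):
  B: 281 − 2(130.1) = 20.79
  A: 0 + 1(130.1) = 130.1
  C: 0 + 1(130.1) = 130.1
Total out = 20.79 + 130.1 + 130.1 = 281 mol.

281 mol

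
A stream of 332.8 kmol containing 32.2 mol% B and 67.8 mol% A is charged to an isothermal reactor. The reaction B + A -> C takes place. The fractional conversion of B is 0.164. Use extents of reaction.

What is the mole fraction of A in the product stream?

0.66

B reacted = 0.164 × 107.2 = 17.57 kmol; ν_B = −1, so ξ = 17.57/1 = 17.57 kmol.
Outlet amounts (n = n₀ + ν ξ):
  B: 107.2 − 1(17.57) = 89.59
  A: 225.6 − 1(17.57) = 208.1
  C: 0 + 1(17.57) = 17.57
Total out = 315.2 kmol; y_A = 208.1 / 315.2 = 0.66.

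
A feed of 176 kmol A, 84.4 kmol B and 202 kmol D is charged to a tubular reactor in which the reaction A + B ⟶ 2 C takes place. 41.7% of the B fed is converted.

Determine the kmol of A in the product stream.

141 kmol

B reacted = 0.417 × 84.4 = 35.19 kmol; ν_B = −1, so ξ = 35.19/1 = 35.19 kmol.
Outlet amounts (n = n₀ + ν ξ):
  A: 176 − 1(35.19) = 140.8
  B: 84.4 − 1(35.19) = 49.21
  C: 0 + 2(35.19) = 70.39
  D: 202 (inert)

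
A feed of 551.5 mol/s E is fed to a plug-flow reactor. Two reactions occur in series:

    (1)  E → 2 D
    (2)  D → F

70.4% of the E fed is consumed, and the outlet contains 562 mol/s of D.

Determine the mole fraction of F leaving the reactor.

0.228

Conversion of E: E consumed = 1ξ₁ = 0.704 × 551.5 → ξ₁ = 388.3 mol/s.
D balance: n_D = 0 + 2ξ₁ − 1ξ₂ = 562 → ξ₂ = (2·388.3 − 562)/1 = 214.5 mol/s.
Outlet amounts (n = n₀ + Σ ν·ξ):
  E: 551.5 − 1(388.3) = 163.2
  D: 0 + 2(388.3) − 1(214.5) = 562
  F: 0 + 1(214.5) = 214.5
Total out = 939.8 mol/s; y_F = 214.5 / 939.8 = 0.2283.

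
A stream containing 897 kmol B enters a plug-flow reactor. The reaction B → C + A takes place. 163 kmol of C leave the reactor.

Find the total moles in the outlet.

For C: n = n₀ + 1ξ → 163 = 0 + 1ξ, giving ξ = 163 kmol.
Outlet amounts (n = n₀ + ν ξ):
  B: 897 − 1(163) = 734
  C: 0 + 1(163) = 163
  A: 0 + 1(163) = 163
Total out = 734 + 163 + 163 = 1060 kmol.

1060 kmol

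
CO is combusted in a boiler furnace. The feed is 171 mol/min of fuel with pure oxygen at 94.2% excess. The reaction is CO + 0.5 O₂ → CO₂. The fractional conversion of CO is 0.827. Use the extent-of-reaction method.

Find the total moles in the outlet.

266 mol/min

Stoichiometric O₂ = 0.5 × 171 = 85.5 mol/min; O₂ fed = 85.5 × 1.942 = 166 mol/min.
Fuel reacted = 0.827 × 171 → ξ = 141.4 mol/min.
Outlet (n = n₀ + ν ξ):
  CO: 171 − 1(141.4) = 29.58
  O₂: 166 − 0.5(141.4) = 95.33
  CO₂: 0 + 1(141.4) = 141.4
Total out = 29.58 + 95.33 + 141.4 = 266.3 mol/min.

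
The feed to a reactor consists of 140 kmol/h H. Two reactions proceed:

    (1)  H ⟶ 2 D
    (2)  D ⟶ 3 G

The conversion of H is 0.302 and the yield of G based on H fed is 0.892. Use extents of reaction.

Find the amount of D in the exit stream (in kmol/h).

Conversion of H: H consumed = 1ξ₁ = 0.302 × 140 → ξ₁ = 42.28 kmol/h.
Yield of G: 3ξ₂ / 140 = 0.892 → ξ₂ = 41.63 kmol/h.
Outlet amounts (n = n₀ + Σ ν·ξ):
  H: 140 − 1(42.28) = 97.72
  D: 0 + 2(42.28) − 1(41.63) = 42.93
  G: 0 + 3(41.63) = 124.9

42.9 kmol/h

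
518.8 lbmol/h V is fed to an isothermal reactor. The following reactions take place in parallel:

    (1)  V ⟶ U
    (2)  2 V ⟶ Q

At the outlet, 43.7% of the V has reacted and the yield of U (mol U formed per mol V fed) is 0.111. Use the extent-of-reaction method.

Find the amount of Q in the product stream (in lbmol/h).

Yield of U: 1ξ₁ / 518.8 = 0.111 → ξ₁ = 57.59 lbmol/h.
Conversion of V: 1ξ₁ + 2ξ₂ = 0.437 × 518.8 = 226.7 → ξ₂ = 84.56 lbmol/h.
Outlet amounts (n = n₀ + Σ ν·ξ):
  V: 518.8 − 1(57.59) − 2(84.56) = 292.1
  U: 0 + 1(57.59) = 57.59
  Q: 0 + 1(84.56) = 84.56

84.6 lbmol/h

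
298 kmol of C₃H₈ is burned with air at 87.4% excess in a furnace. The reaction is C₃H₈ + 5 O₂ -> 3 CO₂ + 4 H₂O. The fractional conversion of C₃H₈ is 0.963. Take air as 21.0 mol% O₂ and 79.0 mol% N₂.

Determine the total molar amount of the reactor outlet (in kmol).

Stoichiometric O₂ = 5 × 298 = 1490 kmol; O₂ fed = 1490 × 1.874 = 2792 kmol.
N₂ fed = 2792 × 79/21 = 10500 kmol.
Fuel reacted = 0.963 × 298 → ξ = 287 kmol.
Outlet (n = n₀ + ν ξ):
  C₃H₈: 298 − 1(287) = 11.03
  O₂: 2792 − 5(287) = 1357
  N₂: 10500 (inert)
  CO₂: 0 + 3(287) = 860.9
  H₂O: 0 + 4(287) = 1148
Total out = 11.03 + 1357 + 10500 + 860.9 + 1148 = 13880 kmol.

13900 kmol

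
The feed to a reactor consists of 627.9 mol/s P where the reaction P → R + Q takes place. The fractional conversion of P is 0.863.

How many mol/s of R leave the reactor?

542 mol/s

P reacted = 0.863 × 627.9 = 541.9 mol/s; ν_P = −1, so ξ = 541.9/1 = 541.9 mol/s.
Outlet amounts (n = n₀ + ν ξ):
  P: 627.9 − 1(541.9) = 86.02
  R: 0 + 1(541.9) = 541.9
  Q: 0 + 1(541.9) = 541.9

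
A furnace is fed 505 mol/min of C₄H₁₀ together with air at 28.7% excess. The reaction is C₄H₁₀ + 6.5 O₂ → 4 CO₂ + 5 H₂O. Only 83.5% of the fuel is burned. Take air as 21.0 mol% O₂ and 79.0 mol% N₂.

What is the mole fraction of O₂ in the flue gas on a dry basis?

0.0775

Stoichiometric O₂ = 6.5 × 505 = 3282 mol/min; O₂ fed = 3282 × 1.287 = 4225 mol/min.
N₂ fed = 4225 × 79/21 = 15890 mol/min.
Fuel reacted = 0.835 × 505 → ξ = 421.7 mol/min.
Outlet (n = n₀ + ν ξ):
  C₄H₁₀: 505 − 1(421.7) = 83.33
  O₂: 4225 − 6.5(421.7) = 1484
  N₂: 15890 (inert)
  CO₂: 0 + 4(421.7) = 1687
  H₂O: 0 + 5(421.7) = 2108
Dry total = 19150 mol/min; y_O₂ (dry) = 1484 / 19150 = 0.07749.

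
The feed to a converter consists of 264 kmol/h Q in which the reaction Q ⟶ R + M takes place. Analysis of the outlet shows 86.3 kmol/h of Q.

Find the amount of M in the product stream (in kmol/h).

178 kmol/h

For Q: n = n₀ − 1ξ → 86.3 = 264 − 1ξ, giving ξ = 177.7 kmol/h.
Outlet amounts (n = n₀ + ν ξ):
  Q: 264 − 1(177.7) = 86.3
  R: 0 + 1(177.7) = 177.7
  M: 0 + 1(177.7) = 177.7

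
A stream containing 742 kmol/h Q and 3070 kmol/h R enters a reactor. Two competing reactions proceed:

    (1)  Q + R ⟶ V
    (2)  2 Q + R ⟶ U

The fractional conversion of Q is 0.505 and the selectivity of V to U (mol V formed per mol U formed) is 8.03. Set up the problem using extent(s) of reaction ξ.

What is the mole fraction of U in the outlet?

Conversion of Q: Q consumed = 0.505 × 742 = 374.7 kmol/h = 1ξ₁ + 2ξ₂.
Selectivity: 1ξ₁ / (1ξ₂) = 8.03 → ξ₁ = 8.03 ξ₂.
Substitute: (1·8.03 + 2) ξ₂ = 374.7 → ξ₂ = 37.36 kmol/h, ξ₁ = 300 kmol/h.
Outlet amounts (n = n₀ + Σ ν·ξ):
  Q: 742 − 1(300) − 2(37.36) = 367.3
  R: 3070 − 1(300) − 1(37.36) = 2733
  V: 0 + 1(300) = 300
  U: 0 + 1(37.36) = 37.36
Total out = 3437 kmol/h; y_U = 37.36 / 3437 = 0.01087.

0.0109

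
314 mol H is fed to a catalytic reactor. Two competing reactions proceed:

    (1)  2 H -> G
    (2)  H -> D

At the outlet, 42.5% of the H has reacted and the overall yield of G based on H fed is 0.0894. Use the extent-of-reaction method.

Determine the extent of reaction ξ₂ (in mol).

ξ₂ = 77.3 mol

Yield of G: 1ξ₁ / 314 = 0.0894 → ξ₁ = 28.07 mol.
Conversion of H: 2ξ₁ + 1ξ₂ = 0.425 × 314 = 133.4 → ξ₂ = 77.31 mol.
Outlet amounts (n = n₀ + Σ ν·ξ):
  H: 314 − 2(28.07) − 1(77.31) = 180.6
  G: 0 + 1(28.07) = 28.07
  D: 0 + 1(77.31) = 77.31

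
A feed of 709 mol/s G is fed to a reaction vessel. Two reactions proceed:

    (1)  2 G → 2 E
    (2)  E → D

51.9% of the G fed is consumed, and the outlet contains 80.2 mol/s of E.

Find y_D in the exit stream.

Conversion of G: G consumed = 2ξ₁ = 0.519 × 709 → ξ₁ = 184 mol/s.
E balance: n_E = 0 + 2ξ₁ − 1ξ₂ = 80.2 → ξ₂ = (2·184 − 80.2)/1 = 287.8 mol/s.
Outlet amounts (n = n₀ + Σ ν·ξ):
  G: 709 − 2(184) = 341
  E: 0 + 2(184) − 1(287.8) = 80.2
  D: 0 + 1(287.8) = 287.8
Total out = 709 mol/s; y_D = 287.8 / 709 = 0.4059.

0.406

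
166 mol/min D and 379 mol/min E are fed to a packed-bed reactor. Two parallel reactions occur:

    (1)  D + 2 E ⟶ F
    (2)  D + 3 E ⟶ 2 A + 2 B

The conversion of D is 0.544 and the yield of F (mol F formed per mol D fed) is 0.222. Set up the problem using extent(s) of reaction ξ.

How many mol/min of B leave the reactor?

107 mol/min

Yield of F: 1ξ₁ / 166 = 0.222 → ξ₁ = 36.85 mol/min.
Conversion of D: 1ξ₁ + 1ξ₂ = 0.544 × 166 = 90.3 → ξ₂ = 53.45 mol/min.
Outlet amounts (n = n₀ + Σ ν·ξ):
  D: 166 − 1(36.85) − 1(53.45) = 75.7
  E: 379 − 2(36.85) − 3(53.45) = 144.9
  F: 0 + 1(36.85) = 36.85
  A: 0 + 2(53.45) = 106.9
  B: 0 + 2(53.45) = 106.9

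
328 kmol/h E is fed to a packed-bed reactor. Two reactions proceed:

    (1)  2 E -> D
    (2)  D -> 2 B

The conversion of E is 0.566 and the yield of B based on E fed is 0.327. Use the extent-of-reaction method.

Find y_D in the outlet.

Conversion of E: E consumed = 2ξ₁ = 0.566 × 328 → ξ₁ = 92.82 kmol/h.
Yield of B: 2ξ₂ / 328 = 0.327 → ξ₂ = 53.63 kmol/h.
Outlet amounts (n = n₀ + Σ ν·ξ):
  E: 328 − 2(92.82) = 142.4
  D: 0 + 1(92.82) − 1(53.63) = 39.2
  B: 0 + 2(53.63) = 107.3
Total out = 288.8 kmol/h; y_D = 39.2 / 288.8 = 0.1357.

0.136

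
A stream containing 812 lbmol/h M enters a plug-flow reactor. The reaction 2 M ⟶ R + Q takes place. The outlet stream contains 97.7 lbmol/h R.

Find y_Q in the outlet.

For R: n = n₀ + 1ξ → 97.7 = 0 + 1ξ, giving ξ = 97.7 lbmol/h.
Outlet amounts (n = n₀ + ν ξ):
  M: 812 − 2(97.7) = 616.6
  R: 0 + 1(97.7) = 97.7
  Q: 0 + 1(97.7) = 97.7
Total out = 812 lbmol/h; y_Q = 97.7 / 812 = 0.1203.

0.12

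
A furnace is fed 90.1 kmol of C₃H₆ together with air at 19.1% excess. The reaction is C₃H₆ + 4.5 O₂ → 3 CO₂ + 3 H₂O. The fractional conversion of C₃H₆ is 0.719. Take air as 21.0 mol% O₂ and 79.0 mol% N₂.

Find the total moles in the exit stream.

Stoichiometric O₂ = 4.5 × 90.1 = 405.4 kmol; O₂ fed = 405.4 × 1.191 = 482.9 kmol.
N₂ fed = 482.9 × 79/21 = 1817 kmol.
Fuel reacted = 0.719 × 90.1 → ξ = 64.78 kmol.
Outlet (n = n₀ + ν ξ):
  C₃H₆: 90.1 − 1(64.78) = 25.32
  O₂: 482.9 − 4.5(64.78) = 191.4
  N₂: 1817 (inert)
  CO₂: 0 + 3(64.78) = 194.3
  H₂O: 0 + 3(64.78) = 194.3
Total out = 25.32 + 191.4 + 1817 + 194.3 + 194.3 = 2422 kmol.

2420 kmol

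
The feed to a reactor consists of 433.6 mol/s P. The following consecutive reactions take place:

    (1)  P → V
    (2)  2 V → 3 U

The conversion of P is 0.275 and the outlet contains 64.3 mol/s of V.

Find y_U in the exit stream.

0.179

Conversion of P: P consumed = 1ξ₁ = 0.275 × 433.6 → ξ₁ = 119.2 mol/s.
V balance: n_V = 0 + 1ξ₁ − 2ξ₂ = 64.3 → ξ₂ = (1·119.2 − 64.3)/2 = 27.47 mol/s.
Outlet amounts (n = n₀ + Σ ν·ξ):
  P: 433.6 − 1(119.2) = 314.4
  V: 0 + 1(119.2) − 2(27.47) = 64.3
  U: 0 + 3(27.47) = 82.41
Total out = 461.1 mol/s; y_U = 82.41 / 461.1 = 0.1787.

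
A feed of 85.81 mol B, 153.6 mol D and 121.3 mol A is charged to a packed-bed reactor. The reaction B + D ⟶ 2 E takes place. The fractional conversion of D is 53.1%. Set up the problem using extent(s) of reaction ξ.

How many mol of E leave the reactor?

163 mol

D reacted = 0.531 × 153.6 = 81.56 mol; ν_D = −1, so ξ = 81.56/1 = 81.56 mol.
Outlet amounts (n = n₀ + ν ξ):
  B: 85.81 − 1(81.56) = 4.248
  D: 153.6 − 1(81.56) = 72.04
  E: 0 + 2(81.56) = 163.1
  A: 121.3 (inert)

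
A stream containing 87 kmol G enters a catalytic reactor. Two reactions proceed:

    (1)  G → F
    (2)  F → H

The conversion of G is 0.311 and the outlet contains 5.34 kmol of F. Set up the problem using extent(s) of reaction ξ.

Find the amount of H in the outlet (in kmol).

21.7 kmol

Conversion of G: G consumed = 1ξ₁ = 0.311 × 87 → ξ₁ = 27.06 kmol.
F balance: n_F = 0 + 1ξ₁ − 1ξ₂ = 5.34 → ξ₂ = (1·27.06 − 5.34)/1 = 21.72 kmol.
Outlet amounts (n = n₀ + Σ ν·ξ):
  G: 87 − 1(27.06) = 59.94
  F: 0 + 1(27.06) − 1(21.72) = 5.34
  H: 0 + 1(21.72) = 21.72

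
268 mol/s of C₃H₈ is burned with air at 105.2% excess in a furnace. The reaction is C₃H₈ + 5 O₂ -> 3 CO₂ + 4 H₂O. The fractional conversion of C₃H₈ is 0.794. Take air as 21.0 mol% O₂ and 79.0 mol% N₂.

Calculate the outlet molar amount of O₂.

Stoichiometric O₂ = 5 × 268 = 1340 mol/s; O₂ fed = 1340 × 2.052 = 2750 mol/s.
N₂ fed = 2750 × 79/21 = 10340 mol/s.
Fuel reacted = 0.794 × 268 → ξ = 212.8 mol/s.
Outlet (n = n₀ + ν ξ):
  C₃H₈: 268 − 1(212.8) = 55.21
  O₂: 2750 − 5(212.8) = 1686
  N₂: 10340 (inert)
  CO₂: 0 + 3(212.8) = 638.4
  H₂O: 0 + 4(212.8) = 851.2

1690 mol/s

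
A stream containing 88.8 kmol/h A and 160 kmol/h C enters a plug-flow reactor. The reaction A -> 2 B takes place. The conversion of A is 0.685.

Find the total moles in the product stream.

A reacted = 0.685 × 88.8 = 60.83 kmol/h; ν_A = −1, so ξ = 60.83/1 = 60.83 kmol/h.
Outlet amounts (n = n₀ + ν ξ):
  A: 88.8 − 1(60.83) = 27.97
  B: 0 + 2(60.83) = 121.7
  C: 160 (inert)
Total out = 27.97 + 121.7 + 160 = 309.6 kmol/h.

310 kmol/h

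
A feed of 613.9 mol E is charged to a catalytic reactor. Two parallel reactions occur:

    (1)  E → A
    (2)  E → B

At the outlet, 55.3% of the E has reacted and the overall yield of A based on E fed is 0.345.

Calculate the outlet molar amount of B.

128 mol

Yield of A: 1ξ₁ / 613.9 = 0.345 → ξ₁ = 211.8 mol.
Conversion of E: 1ξ₁ + 1ξ₂ = 0.553 × 613.9 = 339.5 → ξ₂ = 127.7 mol.
Outlet amounts (n = n₀ + Σ ν·ξ):
  E: 613.9 − 1(211.8) − 1(127.7) = 274.4
  A: 0 + 1(211.8) = 211.8
  B: 0 + 1(127.7) = 127.7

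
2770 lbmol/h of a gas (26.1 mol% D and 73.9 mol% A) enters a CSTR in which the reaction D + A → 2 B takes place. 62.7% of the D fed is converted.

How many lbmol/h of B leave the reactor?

D reacted = 0.627 × 723 = 453.3 lbmol/h; ν_D = −1, so ξ = 453.3/1 = 453.3 lbmol/h.
Outlet amounts (n = n₀ + ν ξ):
  D: 723 − 1(453.3) = 269.7
  A: 2047 − 1(453.3) = 1594
  B: 0 + 2(453.3) = 906.6

907 lbmol/h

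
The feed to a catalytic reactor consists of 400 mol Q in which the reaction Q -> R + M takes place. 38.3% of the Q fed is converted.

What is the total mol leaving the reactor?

Q reacted = 0.383 × 400 = 153.2 mol; ν_Q = −1, so ξ = 153.2/1 = 153.2 mol.
Outlet amounts (n = n₀ + ν ξ):
  Q: 400 − 1(153.2) = 246.8
  R: 0 + 1(153.2) = 153.2
  M: 0 + 1(153.2) = 153.2
Total out = 246.8 + 153.2 + 153.2 = 553.2 mol.

553 mol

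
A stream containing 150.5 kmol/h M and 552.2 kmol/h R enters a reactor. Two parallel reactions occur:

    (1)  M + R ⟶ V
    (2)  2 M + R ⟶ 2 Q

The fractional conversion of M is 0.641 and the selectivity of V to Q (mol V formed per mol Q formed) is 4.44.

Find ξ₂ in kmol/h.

Conversion of M: M consumed = 0.641 × 150.5 = 96.47 kmol/h = 1ξ₁ + 2ξ₂.
Selectivity: 1ξ₁ / (2ξ₂) = 4.44 → ξ₁ = 8.88 ξ₂.
Substitute: (1·8.88 + 2) ξ₂ = 96.47 → ξ₂ = 8.867 kmol/h, ξ₁ = 78.74 kmol/h.
Outlet amounts (n = n₀ + Σ ν·ξ):
  M: 150.5 − 1(78.74) − 2(8.867) = 54.03
  R: 552.2 − 1(78.74) − 1(8.867) = 464.6
  V: 0 + 1(78.74) = 78.74
  Q: 0 + 2(8.867) = 17.73

ξ₂ = 8.87 kmol/h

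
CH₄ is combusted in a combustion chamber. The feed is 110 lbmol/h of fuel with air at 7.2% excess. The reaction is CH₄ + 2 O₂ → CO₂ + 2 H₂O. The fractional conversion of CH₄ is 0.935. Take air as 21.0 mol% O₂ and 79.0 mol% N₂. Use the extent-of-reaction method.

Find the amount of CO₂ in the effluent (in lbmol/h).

Stoichiometric O₂ = 2 × 110 = 220 lbmol/h; O₂ fed = 220 × 1.072 = 235.8 lbmol/h.
N₂ fed = 235.8 × 79/21 = 887.2 lbmol/h.
Fuel reacted = 0.935 × 110 → ξ = 102.9 lbmol/h.
Outlet (n = n₀ + ν ξ):
  CH₄: 110 − 1(102.9) = 7.15
  O₂: 235.8 − 2(102.9) = 30.14
  N₂: 887.2 (inert)
  CO₂: 0 + 1(102.9) = 102.9
  H₂O: 0 + 2(102.9) = 205.7

103 lbmol/h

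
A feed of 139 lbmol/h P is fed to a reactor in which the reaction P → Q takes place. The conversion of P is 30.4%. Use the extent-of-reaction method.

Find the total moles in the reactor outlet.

P reacted = 0.304 × 139 = 42.26 lbmol/h; ν_P = −1, so ξ = 42.26/1 = 42.26 lbmol/h.
Outlet amounts (n = n₀ + ν ξ):
  P: 139 − 1(42.26) = 96.74
  Q: 0 + 1(42.26) = 42.26
Total out = 96.74 + 42.26 = 139 lbmol/h.

139 lbmol/h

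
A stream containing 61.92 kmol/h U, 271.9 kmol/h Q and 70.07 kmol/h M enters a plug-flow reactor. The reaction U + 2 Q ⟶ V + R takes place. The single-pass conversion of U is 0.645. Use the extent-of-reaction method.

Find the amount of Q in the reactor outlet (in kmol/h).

192 kmol/h

U reacted = 0.645 × 61.92 = 39.94 kmol/h; ν_U = −1, so ξ = 39.94/1 = 39.94 kmol/h.
Outlet amounts (n = n₀ + ν ξ):
  U: 61.92 − 1(39.94) = 21.98
  Q: 271.9 − 2(39.94) = 192
  V: 0 + 1(39.94) = 39.94
  R: 0 + 1(39.94) = 39.94
  M: 70.07 (inert)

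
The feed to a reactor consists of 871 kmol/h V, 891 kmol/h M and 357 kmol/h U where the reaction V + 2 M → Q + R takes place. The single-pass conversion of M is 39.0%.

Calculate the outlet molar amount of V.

M reacted = 0.39 × 891 = 347.5 kmol/h; ν_M = −2, so ξ = 347.5/2 = 173.7 kmol/h.
Outlet amounts (n = n₀ + ν ξ):
  V: 871 − 1(173.7) = 697.3
  M: 891 − 2(173.7) = 543.5
  Q: 0 + 1(173.7) = 173.7
  R: 0 + 1(173.7) = 173.7
  U: 357 (inert)

697 kmol/h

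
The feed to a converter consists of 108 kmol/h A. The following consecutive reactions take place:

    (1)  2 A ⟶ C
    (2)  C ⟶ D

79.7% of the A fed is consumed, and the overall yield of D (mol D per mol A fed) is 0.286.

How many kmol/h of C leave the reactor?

Conversion of A: A consumed = 2ξ₁ = 0.797 × 108 → ξ₁ = 43.04 kmol/h.
Yield of D: 1ξ₂ / 108 = 0.286 → ξ₂ = 30.89 kmol/h.
Outlet amounts (n = n₀ + Σ ν·ξ):
  A: 108 − 2(43.04) = 21.92
  C: 0 + 1(43.04) − 1(30.89) = 12.15
  D: 0 + 1(30.89) = 30.89

12.2 kmol/h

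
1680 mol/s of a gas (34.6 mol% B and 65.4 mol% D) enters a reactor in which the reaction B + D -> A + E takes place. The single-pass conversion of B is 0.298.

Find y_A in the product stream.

0.103

B reacted = 0.298 × 581.3 = 173.2 mol/s; ν_B = −1, so ξ = 173.2/1 = 173.2 mol/s.
Outlet amounts (n = n₀ + ν ξ):
  B: 581.3 − 1(173.2) = 408.1
  D: 1099 − 1(173.2) = 925.5
  A: 0 + 1(173.2) = 173.2
  E: 0 + 1(173.2) = 173.2
Total out = 1680 mol/s; y_A = 173.2 / 1680 = 0.1031.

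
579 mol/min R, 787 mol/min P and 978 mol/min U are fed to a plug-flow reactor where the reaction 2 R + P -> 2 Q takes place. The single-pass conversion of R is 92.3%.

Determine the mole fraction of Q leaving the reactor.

0.257

R reacted = 0.923 × 579 = 534.4 mol/min; ν_R = −2, so ξ = 534.4/2 = 267.2 mol/min.
Outlet amounts (n = n₀ + ν ξ):
  R: 579 − 2(267.2) = 44.58
  P: 787 − 1(267.2) = 519.8
  Q: 0 + 2(267.2) = 534.4
  U: 978 (inert)
Total out = 2077 mol/min; y_Q = 534.4 / 2077 = 0.2573.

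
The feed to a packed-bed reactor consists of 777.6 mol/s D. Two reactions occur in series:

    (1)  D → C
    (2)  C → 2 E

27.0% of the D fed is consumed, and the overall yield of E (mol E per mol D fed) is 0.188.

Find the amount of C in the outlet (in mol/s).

137 mol/s

Conversion of D: D consumed = 1ξ₁ = 0.27 × 777.6 → ξ₁ = 210 mol/s.
Yield of E: 2ξ₂ / 777.6 = 0.188 → ξ₂ = 73.09 mol/s.
Outlet amounts (n = n₀ + Σ ν·ξ):
  D: 777.6 − 1(210) = 567.6
  C: 0 + 1(210) − 1(73.09) = 136.9
  E: 0 + 2(73.09) = 146.2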